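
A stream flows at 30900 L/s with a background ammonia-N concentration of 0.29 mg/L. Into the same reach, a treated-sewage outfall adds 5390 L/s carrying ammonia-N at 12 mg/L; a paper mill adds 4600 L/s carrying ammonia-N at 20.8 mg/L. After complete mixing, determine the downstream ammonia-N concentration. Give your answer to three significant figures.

4.14 mg/L

Mixed concentration C = ΣQC/ΣQ = (30900·0.2900 + 5390·12.00 + 4600·20.80) / 40890 = 169300/40890 = 4.141 mg/L.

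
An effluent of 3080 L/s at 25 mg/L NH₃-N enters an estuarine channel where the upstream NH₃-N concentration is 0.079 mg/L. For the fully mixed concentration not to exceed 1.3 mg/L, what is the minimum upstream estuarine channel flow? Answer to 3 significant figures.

Set C_mix = 1.3: (Q·0.07900 + 3080·25.00) / (Q + 3080) = 1.3
→ Q = 3080·(25.00 − 1.3)/(1.3 − 0.07900) = 59780 L/s.

59800 L/s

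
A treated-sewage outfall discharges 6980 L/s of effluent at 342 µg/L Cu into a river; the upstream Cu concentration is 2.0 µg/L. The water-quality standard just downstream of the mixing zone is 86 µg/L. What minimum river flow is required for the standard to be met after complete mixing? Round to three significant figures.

21300 L/s

Set C_mix = 86: (Q·2.000 + 6980·342.0) / (Q + 6980) = 86
→ Q = 6980·(342.0 − 86)/(86 − 2.000) = 21270 L/s.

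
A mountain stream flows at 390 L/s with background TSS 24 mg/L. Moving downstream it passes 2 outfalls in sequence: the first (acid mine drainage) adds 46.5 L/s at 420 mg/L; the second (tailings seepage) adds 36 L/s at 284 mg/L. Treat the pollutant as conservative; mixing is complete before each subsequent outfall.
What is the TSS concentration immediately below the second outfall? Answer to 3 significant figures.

Below outfall 1: Q → 436.5 L/s, C = (390.0·24.00 + 46.50·420.0)/436.5 = 66.19 mg/L.
Below outfall 2: Q → 472.5 L/s, C = (436.5·66.19 + 36.00·284.0)/472.5 = 82.78 mg/L.

82.8 mg/L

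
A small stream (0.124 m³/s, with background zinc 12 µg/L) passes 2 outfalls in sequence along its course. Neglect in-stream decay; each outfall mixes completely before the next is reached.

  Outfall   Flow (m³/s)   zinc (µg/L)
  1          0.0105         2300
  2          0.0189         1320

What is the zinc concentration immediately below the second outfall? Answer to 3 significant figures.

330 µg/L

After outfall 1: Q = 0.1240 + 0.01050 = 0.1345 m³/s; C = (0.1240·12.00 + 0.01050·2300)/0.1345 = 190.6 µg/L.
After outfall 2: Q = 0.1345 + 0.01890 = 0.1534 m³/s; C = (0.1345·190.6 + 0.01890·1320)/0.1534 = 329.8 µg/L.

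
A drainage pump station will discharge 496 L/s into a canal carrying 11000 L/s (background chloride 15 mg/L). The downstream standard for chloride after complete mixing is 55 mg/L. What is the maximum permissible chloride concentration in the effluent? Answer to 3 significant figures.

At the limit, (Qr·Cr + Qe·Cₑ)/(Qr + Qe) = 55:
Cₑ = (11500·55 − 11000·15.00) / 496.0 = 942.1 mg/L.

942 mg/L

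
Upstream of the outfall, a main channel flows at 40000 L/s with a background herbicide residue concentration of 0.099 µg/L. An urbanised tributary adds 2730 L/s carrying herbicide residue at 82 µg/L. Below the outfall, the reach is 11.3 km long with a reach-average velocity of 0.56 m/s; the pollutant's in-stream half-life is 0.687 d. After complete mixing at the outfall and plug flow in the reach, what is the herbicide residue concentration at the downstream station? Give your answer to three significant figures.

Mixed concentration C = ΣQC/ΣQ = (40000·0.09900 + 2730·82.00) / 42730 = 227800/42730 = 5.332 µg/L.
Travel time t = 11.3·1000 / 0.56 = 20180 s = 5.605 h.
Half-life 0.687 d → k = ln 2 / 0.687 = 1.009 d⁻¹.
Decay over the reach: 5.332·exp(−kt) = 5.332·0.7901 = 4.212 µg/L.

4.21 µg/L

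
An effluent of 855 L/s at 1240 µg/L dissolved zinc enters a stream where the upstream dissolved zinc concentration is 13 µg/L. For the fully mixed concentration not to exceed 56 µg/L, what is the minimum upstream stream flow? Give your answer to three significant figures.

Set C_mix = 56: (Q·13.00 + 855.0·1240) / (Q + 855.0) = 56
→ Q = 855.0·(1240 − 56)/(56 − 13.00) = 23540 L/s.

23500 L/s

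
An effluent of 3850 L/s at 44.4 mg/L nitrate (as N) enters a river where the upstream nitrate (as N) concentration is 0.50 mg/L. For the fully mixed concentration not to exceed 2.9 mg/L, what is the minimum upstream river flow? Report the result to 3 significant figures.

66600 L/s

Set C_mix = 2.9: (Q·0.5000 + 3850·44.40) / (Q + 3850) = 2.9
→ Q = 3850·(44.40 − 2.9)/(2.9 − 0.5000) = 66570 L/s.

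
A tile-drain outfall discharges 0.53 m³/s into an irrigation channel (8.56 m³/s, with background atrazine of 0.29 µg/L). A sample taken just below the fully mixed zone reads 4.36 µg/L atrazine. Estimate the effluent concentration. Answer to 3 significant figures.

Mass balance: 8.560·0.2900 + 0.5300·Cₑ = 9.090·4.360
→ Cₑ = (9.090·4.360 − 8.560·0.2900) / 0.5300 = 70.09 µg/L.

70.1 µg/L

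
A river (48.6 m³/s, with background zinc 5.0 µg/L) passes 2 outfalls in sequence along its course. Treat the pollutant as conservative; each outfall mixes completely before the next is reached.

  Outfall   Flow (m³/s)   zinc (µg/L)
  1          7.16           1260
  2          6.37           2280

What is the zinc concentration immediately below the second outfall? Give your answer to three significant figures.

383 µg/L

Below outfall 1: Q → 55.76 m³/s, C = (48.60·5.000 + 7.160·1260)/55.76 = 166.2 µg/L.
Below outfall 2: Q → 62.13 m³/s, C = (55.76·166.2 + 6.370·2280)/62.13 = 382.9 µg/L.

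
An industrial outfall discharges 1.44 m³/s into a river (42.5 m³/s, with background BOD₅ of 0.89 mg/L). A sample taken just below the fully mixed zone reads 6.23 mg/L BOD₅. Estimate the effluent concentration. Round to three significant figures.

Mass balance: 42.50·0.8900 + 1.440·Cₑ = 43.94·6.230
→ Cₑ = (43.94·6.230 − 42.50·0.8900) / 1.440 = 163.8 mg/L.

164 mg/L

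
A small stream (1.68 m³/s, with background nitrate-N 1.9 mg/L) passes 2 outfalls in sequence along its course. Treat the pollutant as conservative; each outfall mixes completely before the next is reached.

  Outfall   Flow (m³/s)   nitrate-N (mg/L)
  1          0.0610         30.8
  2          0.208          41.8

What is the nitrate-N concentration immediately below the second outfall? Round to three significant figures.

After outfall 1: Q = 1.680 + 0.06100 = 1.741 m³/s; C = (1.680·1.900 + 0.06100·30.80)/1.741 = 2.913 mg/L.
After outfall 2: Q = 1.741 + 0.2080 = 1.949 m³/s; C = (1.741·2.913 + 0.2080·41.80)/1.949 = 7.063 mg/L.

7.06 mg/L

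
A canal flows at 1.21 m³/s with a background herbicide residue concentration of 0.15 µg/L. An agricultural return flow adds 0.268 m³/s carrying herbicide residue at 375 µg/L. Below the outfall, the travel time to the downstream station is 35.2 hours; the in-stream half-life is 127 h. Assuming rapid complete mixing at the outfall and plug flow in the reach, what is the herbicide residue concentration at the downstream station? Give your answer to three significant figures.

Mixed concentration C = ΣQC/ΣQ = (1.210·0.1500 + 0.2680·375.0) / 1.478 = 100.7/1.478 = 68.12 µg/L.
Half-life 127 h → k = ln 2 / 127 = 0.005458 h⁻¹ = 0.1310 d⁻¹.
First-order decay: C = 68.12·exp(−k·t) = 68.12·0.8252 = 56.21 µg/L.

56.2 µg/L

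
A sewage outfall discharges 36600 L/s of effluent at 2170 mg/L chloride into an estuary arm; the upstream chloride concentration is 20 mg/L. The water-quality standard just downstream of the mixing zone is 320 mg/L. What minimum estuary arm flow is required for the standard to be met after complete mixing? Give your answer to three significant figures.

Set C_mix = 320: (Q·20.00 + 36600·2170) / (Q + 36600) = 320
→ Q = 36600·(2170 − 320)/(320 − 20.00) = 225700 L/s.

226000 L/s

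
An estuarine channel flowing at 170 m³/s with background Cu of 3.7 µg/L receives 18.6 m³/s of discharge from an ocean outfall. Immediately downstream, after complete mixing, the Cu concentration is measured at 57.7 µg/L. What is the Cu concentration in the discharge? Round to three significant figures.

551 µg/L

Mass balance: 170.0·3.700 + 18.60·Cₑ = 188.6·57.70
→ Cₑ = (188.6·57.70 − 170.0·3.700) / 18.60 = 551.2 µg/L.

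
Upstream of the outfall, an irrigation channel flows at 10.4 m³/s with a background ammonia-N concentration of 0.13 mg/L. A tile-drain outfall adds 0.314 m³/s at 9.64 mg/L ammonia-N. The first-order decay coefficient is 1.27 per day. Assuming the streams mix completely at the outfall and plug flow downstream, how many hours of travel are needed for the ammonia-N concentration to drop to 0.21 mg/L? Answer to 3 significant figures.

Conservation of mass: C = (10.40·0.1300 + 0.3140·9.640) / 10.71 = 4.379/10.71 = 0.4087 mg/L.
0.4087·exp(−k·t) = 0.21 → t = ln(0.4087/0.21)/k = 45300 s = 12.58 h.

12.6 h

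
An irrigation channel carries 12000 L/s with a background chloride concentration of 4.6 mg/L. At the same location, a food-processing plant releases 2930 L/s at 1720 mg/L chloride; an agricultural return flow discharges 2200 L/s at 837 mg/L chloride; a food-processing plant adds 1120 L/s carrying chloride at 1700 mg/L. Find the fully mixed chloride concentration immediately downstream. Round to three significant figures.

484 mg/L

Mass balance: C = (12000·4.600 + 2930·1720 + 2200·837.0 + 1120·1700) / 18250 = 8840000/18250 = 484.4 mg/L.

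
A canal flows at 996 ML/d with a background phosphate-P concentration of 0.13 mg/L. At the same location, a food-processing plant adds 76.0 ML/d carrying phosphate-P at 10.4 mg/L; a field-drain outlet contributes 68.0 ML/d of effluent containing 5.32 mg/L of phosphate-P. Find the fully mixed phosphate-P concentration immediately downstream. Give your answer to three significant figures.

Mixed concentration C = ΣQC/ΣQ = (996.0·0.1300 + 76.00·10.40 + 68.00·5.320) / 1140 = 1282/1140 = 1.124 mg/L.

1.12 mg/L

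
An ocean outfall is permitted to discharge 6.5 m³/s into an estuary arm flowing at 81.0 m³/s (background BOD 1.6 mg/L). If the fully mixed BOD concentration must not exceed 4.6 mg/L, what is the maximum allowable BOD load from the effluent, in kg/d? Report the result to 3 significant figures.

23600 kg/d

Mass balance at the limit: 81.00·1.600 + 6.500·Cₑ = 87.50·4.6 → Cₑ = 41.98 mg/L.
Load = 6.500 m³/s × 41.98 g/m³ × 86 400 s/d = 23580 kg/d.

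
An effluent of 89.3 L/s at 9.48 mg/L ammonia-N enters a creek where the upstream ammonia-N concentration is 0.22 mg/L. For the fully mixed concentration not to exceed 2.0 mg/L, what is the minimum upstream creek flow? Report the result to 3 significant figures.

375 L/s

Set C_mix = 2.0: (Q·0.2200 + 89.30·9.480) / (Q + 89.30) = 2.0
→ Q = 89.30·(9.480 − 2.0)/(2.0 − 0.2200) = 375.3 L/s.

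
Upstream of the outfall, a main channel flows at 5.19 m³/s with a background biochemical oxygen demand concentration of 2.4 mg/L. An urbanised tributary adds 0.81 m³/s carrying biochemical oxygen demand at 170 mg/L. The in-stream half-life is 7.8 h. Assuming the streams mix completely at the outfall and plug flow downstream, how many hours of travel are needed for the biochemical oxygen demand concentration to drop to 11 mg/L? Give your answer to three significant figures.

9.25 h

Mass balance: C = (5.190·2.400 + 0.8100·170.0) / 6.000 = 150.2/6.000 = 25.03 mg/L.
Half-life 7.8 h → k = ln 2 / 7.8 = 0.08887 h⁻¹ = 2.133 d⁻¹.
25.03·exp(−k·t) = 11 → t = ln(25.03/11)/k = 33300 s = 9.250 h.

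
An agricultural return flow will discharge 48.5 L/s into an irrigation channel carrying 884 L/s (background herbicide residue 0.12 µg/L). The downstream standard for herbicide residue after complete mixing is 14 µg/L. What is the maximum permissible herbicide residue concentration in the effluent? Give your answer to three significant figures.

At the limit, (Qr·Cr + Qe·Cₑ)/(Qr + Qe) = 14:
Cₑ = (932.5·14 − 884.0·0.1200) / 48.50 = 267.0 µg/L.

267 µg/L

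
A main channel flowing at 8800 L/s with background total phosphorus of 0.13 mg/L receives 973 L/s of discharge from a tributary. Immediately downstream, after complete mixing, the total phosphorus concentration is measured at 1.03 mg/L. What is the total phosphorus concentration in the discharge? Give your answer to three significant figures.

9.17 mg/L

Mass balance: 8800·0.1300 + 973.0·Cₑ = 9773·1.030
→ Cₑ = (9773·1.030 − 8800·0.1300) / 973.0 = 9.170 mg/L.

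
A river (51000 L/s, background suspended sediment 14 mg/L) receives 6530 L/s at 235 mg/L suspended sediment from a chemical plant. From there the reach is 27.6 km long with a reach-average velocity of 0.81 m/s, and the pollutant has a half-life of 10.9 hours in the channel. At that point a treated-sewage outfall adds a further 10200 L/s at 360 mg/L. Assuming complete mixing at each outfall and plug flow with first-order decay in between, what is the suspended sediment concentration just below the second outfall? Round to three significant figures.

72.4 mg/L

Mass balance: C = (51000·14.00 + 6530·235.0) / 57530 = 2249000/57530 = 39.08 mg/L; combined flow 57530 L/s.
Travel time t = 27.6·1000 / 0.81 = 34070 s = 9.465 h.
Half-life 10.9 h → k = ln 2 / 10.9 = 0.06359 h⁻¹ = 1.526 d⁻¹.
Applying C = C₀e^(−kt): 39.08 × 0.5478 = 21.41 mg/L.
Second outfall: C = (57530·21.41 + 10200·360.0)/67730 = 72.40 mg/L.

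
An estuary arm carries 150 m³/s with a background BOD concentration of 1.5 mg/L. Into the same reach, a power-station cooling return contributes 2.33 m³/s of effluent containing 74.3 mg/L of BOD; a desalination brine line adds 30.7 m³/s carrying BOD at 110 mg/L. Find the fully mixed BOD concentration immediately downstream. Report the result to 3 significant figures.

Flow-weighted average: C = (150.0·1.500 + 2.330·74.30 + 30.70·110.0) / 183.0 = 3775/183.0 = 20.63 mg/L.

20.6 mg/L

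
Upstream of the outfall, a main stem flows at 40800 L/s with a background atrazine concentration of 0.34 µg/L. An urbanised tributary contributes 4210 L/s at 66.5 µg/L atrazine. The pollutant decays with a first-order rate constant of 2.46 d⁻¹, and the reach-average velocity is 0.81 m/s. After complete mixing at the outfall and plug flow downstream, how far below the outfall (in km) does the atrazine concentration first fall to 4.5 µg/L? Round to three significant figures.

Mass balance: C = (40800·0.3400 + 4210·66.50) / 45010 = 293800/45010 = 6.528 µg/L.
Set 6.528·exp(−k·t) = 4.5 → t = ln(6.528/4.5)/k = 13070 s = 3.630 h.
Distance = v·t = 0.81·13070 = 10580 m = 10.58 km.

10.6 km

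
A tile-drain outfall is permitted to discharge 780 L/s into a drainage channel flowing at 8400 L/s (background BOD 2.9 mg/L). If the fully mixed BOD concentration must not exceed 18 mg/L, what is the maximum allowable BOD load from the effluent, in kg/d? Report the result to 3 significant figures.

Mass balance at the limit: 8400·2.900 + 780.0·Cₑ = 9180·18 → Cₑ = 180.6 mg/L.
780.0 L/s = 0.7800 m³/s. Load = 0.7800 m³/s × 180.6 g/m³ × 86 400 s/d = 12170 kg/d.

12200 kg/d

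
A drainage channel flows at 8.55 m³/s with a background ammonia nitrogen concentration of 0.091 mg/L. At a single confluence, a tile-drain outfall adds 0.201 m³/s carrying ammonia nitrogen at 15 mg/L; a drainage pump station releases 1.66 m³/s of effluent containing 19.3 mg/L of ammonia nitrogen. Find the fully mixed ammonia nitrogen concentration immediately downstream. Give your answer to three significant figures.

3.44 mg/L

Mass balance: C = (8.550·0.09100 + 0.2010·15.00 + 1.660·19.30) / 10.41 = 35.83/10.41 = 3.442 mg/L.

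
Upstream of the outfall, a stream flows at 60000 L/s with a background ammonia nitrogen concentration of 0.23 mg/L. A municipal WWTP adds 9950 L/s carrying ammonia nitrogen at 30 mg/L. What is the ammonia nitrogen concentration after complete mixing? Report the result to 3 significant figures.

Conservation of mass: C = (60000·0.2300 + 9950·30.00) / 69950 = 312300/69950 = 4.465 mg/L.

4.46 mg/L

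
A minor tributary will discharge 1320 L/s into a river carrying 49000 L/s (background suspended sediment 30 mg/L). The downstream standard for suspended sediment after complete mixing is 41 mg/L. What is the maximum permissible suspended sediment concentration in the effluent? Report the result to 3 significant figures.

449 mg/L

At the limit, (Qr·Cr + Qe·Cₑ)/(Qr + Qe) = 41:
Cₑ = (50320·41 − 49000·30.00) / 1320 = 449.3 mg/L.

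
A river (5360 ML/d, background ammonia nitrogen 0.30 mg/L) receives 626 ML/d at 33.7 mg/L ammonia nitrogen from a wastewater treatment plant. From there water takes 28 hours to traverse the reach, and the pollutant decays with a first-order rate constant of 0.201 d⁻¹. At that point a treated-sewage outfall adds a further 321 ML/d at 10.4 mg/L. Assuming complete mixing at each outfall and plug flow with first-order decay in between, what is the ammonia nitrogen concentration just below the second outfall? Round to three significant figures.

Conservation of mass: C = (5360·0.3000 + 626.0·33.70) / 5986 = 22700/5986 = 3.793 mg/L; combined flow 5986 ML/d.
First-order decay: C = 3.793·exp(−k·t) = 3.793·0.7910 = 3.000 mg/L.
At the second outfall, C = (5986·3.000 + 321.0·10.40) / (5986 + 321.0) = 3.377 mg/L.

3.38 mg/L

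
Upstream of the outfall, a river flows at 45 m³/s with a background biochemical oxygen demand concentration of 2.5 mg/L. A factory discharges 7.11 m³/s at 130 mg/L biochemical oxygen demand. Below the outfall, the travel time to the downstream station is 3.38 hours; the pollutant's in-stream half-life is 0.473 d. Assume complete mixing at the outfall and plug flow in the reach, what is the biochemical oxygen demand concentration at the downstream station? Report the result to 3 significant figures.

16.2 mg/L

Flow-weighted average: C = (45.00·2.500 + 7.110·130.0) / 52.11 = 1037/52.11 = 19.90 mg/L.
Half-life 0.473 d → k = ln 2 / 0.473 = 1.465 d⁻¹.
Applying C = C₀e^(−kt): 19.90 × 0.8135 = 16.19 mg/L.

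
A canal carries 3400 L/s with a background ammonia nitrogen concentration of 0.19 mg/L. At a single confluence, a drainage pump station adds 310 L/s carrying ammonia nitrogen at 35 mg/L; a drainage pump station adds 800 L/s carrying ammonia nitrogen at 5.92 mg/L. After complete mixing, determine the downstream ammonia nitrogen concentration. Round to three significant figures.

Mixed concentration C = ΣQC/ΣQ = (3400·0.1900 + 310.0·35.00 + 800.0·5.920) / 4510 = 16230/4510 = 3.599 mg/L.

3.60 mg/L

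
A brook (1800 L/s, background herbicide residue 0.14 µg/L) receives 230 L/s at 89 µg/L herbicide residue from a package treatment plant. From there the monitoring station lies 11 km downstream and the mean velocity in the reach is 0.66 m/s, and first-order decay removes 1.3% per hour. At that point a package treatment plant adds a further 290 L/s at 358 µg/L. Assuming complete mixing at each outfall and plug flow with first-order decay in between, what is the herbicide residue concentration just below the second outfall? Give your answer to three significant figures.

Conservation of mass: C = (1800·0.1400 + 230.0·89.00) / 2030 = 20720/2030 = 10.21 µg/L; combined flow 2030 L/s.
Travel time t = 11·1000 / 0.66 = 16670 s = 4.630 h.
1.3%/h lost → k = −ln(1 − 0.013) = 0.01309 h⁻¹.
After decay, C = 10.21 × e^(−kt) = 10.21 × 0.9412 = 9.608 µg/L.
At the second outfall, C = (2030·9.608 + 290.0·358.0) / (2030 + 290.0) = 53.16 µg/L.

53.2 µg/L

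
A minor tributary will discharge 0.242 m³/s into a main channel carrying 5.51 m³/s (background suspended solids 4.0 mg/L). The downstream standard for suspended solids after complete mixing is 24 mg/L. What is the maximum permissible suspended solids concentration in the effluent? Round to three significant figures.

At the limit, (Qr·Cr + Qe·Cₑ)/(Qr + Qe) = 24:
Cₑ = (5.752·24 − 5.510·4.000) / 0.2420 = 479.4 mg/L.

479 mg/L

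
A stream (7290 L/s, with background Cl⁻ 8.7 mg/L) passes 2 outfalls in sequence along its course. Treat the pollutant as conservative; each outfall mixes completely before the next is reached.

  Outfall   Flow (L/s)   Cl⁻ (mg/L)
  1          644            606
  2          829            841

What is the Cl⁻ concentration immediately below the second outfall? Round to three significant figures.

Below outfall 1: Q → 7934 L/s, C = (7290·8.700 + 644.0·606.0)/7934 = 57.18 mg/L.
Below outfall 2: Q → 8763 L/s, C = (7934·57.18 + 829.0·841.0)/8763 = 131.3 mg/L.

131 mg/L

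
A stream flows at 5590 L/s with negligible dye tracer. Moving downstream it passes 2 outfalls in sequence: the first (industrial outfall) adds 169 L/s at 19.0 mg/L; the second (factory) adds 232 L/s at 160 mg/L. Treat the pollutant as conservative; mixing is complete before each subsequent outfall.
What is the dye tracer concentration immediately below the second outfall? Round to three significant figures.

6.73 mg/L

Outfall 1: combined Q = 5759 L/s; C = (5590·0 + 169.0·19.00)/5759 = 0.5576 mg/L.
Outfall 2: combined Q = 5991 L/s; C = (5759·0.5576 + 232.0·160.0)/5991 = 6.732 mg/L.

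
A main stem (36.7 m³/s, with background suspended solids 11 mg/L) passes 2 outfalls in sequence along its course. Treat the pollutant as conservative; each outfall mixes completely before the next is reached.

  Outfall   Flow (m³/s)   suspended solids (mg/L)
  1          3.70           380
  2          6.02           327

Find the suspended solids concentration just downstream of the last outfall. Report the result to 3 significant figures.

81.4 mg/L

Outfall 1: combined Q = 40.40 m³/s; C = (36.70·11.00 + 3.700·380.0)/40.40 = 44.79 mg/L.
Outfall 2: combined Q = 46.42 m³/s; C = (40.40·44.79 + 6.020·327.0)/46.42 = 81.39 mg/L.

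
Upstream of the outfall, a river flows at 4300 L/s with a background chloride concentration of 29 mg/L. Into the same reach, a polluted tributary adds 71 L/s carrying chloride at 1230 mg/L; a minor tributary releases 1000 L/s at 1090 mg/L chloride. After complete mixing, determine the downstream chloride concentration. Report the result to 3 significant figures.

After mixing, C = (4300·29.00 + 71.00·1230 + 1000·1090) / 5371 = 1302000/5371 = 242.4 mg/L.

242 mg/L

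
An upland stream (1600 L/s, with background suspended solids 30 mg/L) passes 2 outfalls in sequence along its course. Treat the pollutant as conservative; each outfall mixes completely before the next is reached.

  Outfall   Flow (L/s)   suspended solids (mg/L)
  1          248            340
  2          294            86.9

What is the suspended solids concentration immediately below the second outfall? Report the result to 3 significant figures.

73.7 mg/L

Below outfall 1: Q → 1848 L/s, C = (1600·30.00 + 248.0·340.0)/1848 = 71.60 mg/L.
Below outfall 2: Q → 2142 L/s, C = (1848·71.60 + 294.0·86.90)/2142 = 73.70 mg/L.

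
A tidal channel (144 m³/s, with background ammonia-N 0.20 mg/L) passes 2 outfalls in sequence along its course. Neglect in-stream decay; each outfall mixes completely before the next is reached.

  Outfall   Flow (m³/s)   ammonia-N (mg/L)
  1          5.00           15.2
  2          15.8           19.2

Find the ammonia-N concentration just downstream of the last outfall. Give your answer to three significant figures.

2.48 mg/L

Below outfall 1: Q → 149.0 m³/s, C = (144.0·0.2000 + 5.000·15.20)/149.0 = 0.7034 mg/L.
Below outfall 2: Q → 164.8 m³/s, C = (149.0·0.7034 + 15.80·19.20)/164.8 = 2.477 mg/L.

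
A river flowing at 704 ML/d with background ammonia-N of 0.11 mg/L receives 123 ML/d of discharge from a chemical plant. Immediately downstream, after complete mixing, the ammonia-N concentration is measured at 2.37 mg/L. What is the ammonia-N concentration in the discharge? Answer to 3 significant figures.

Mass balance: 704.0·0.1100 + 123.0·Cₑ = 827.0·2.370
→ Cₑ = (827.0·2.370 − 704.0·0.1100) / 123.0 = 15.31 mg/L.

15.3 mg/L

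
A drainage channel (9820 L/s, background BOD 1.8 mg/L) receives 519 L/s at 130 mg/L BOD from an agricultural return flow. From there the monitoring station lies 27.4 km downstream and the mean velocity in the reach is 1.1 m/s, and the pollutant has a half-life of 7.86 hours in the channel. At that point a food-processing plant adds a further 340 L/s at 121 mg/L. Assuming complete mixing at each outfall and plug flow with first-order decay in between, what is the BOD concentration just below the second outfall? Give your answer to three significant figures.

After mixing, C = (9820·1.800 + 519.0·130.0) / 10340 = 85150/10340 = 8.235 mg/L; combined flow 10340 L/s.
Travel time t = 27.4·1000 / 1.1 = 24910 s = 6.919 h.
Half-life 7.86 h → k = ln 2 / 7.86 = 0.08819 h⁻¹ = 2.116 d⁻¹.
Applying C = C₀e^(−kt): 8.235 × 0.5433 = 4.474 mg/L.
At the second outfall, C = (10340·4.474 + 340.0·121.0) / (10340 + 340.0) = 8.184 mg/L.

8.18 mg/L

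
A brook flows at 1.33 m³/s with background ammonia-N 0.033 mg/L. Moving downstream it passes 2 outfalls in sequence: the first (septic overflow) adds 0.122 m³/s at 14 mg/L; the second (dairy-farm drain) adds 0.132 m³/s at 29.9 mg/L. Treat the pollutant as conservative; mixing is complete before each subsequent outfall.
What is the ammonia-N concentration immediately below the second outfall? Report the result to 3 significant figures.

Below outfall 1: Q → 1.452 m³/s, C = (1.330·0.03300 + 0.1220·14.00)/1.452 = 1.207 mg/L.
Below outfall 2: Q → 1.584 m³/s, C = (1.452·1.207 + 0.1320·29.90)/1.584 = 3.598 mg/L.

3.60 mg/L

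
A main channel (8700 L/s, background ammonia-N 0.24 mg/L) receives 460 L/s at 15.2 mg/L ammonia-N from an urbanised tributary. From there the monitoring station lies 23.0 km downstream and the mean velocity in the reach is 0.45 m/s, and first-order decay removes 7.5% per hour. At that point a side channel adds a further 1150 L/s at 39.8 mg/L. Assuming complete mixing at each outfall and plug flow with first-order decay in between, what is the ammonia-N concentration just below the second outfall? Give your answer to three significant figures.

Mass balance: C = (8700·0.2400 + 460.0·15.20) / 9160 = 9080/9160 = 0.9913 mg/L; combined flow 9160 L/s.
Travel time t = 23.0·1000 / 0.45 = 51110 s = 14.20 h.
7.5%/h lost → k = −ln(1 − 0.075) = 0.07796 h⁻¹.
Decay over the reach: 0.9913·exp(−kt) = 0.9913·0.3306 = 0.3277 mg/L.
Second outfall: C = (9160·0.3277 + 1150·39.80)/10310 = 4.731 mg/L.

4.73 mg/L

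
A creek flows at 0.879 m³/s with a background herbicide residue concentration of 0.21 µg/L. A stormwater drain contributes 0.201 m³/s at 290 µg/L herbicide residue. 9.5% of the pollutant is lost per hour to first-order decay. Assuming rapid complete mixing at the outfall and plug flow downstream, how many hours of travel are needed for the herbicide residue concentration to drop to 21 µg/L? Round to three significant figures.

Mixed concentration C = ΣQC/ΣQ = (0.8790·0.2100 + 0.2010·290.0) / 1.080 = 58.47/1.080 = 54.14 µg/L.
9.5%/h lost → k = −ln(1 − 0.095) = 0.09982 h⁻¹.
54.14·exp(−k·t) = 21 → t = ln(54.14/21)/k = 34160 s = 9.488 h.

9.49 h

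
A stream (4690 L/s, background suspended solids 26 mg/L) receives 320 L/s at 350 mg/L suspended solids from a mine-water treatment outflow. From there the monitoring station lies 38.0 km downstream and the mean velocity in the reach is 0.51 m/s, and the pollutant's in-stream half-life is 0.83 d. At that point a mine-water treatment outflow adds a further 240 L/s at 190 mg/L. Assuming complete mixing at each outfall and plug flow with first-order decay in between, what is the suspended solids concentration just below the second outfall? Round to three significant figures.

30.4 mg/L

Conservation of mass: C = (4690·26.00 + 320.0·350.0) / 5010 = 233900/5010 = 46.69 mg/L; combined flow 5010 L/s.
Travel time t = 38.0·1000 / 0.51 = 74510 s = 20.70 h.
Half-life 0.83 d → k = ln 2 / 0.83 = 0.8351 d⁻¹.
Decay over the reach: 46.69·exp(−kt) = 46.69·0.4867 = 22.72 mg/L.
Second outfall: C = (5010·22.72 + 240.0·190.0)/5250 = 30.37 mg/L.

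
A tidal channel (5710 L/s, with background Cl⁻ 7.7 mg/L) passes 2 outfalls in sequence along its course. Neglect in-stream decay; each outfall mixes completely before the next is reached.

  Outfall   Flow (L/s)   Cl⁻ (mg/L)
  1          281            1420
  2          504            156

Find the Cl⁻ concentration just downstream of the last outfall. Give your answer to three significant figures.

80.3 mg/L

After outfall 1: Q = 5710 + 281.0 = 5991 L/s; C = (5710·7.700 + 281.0·1420)/5991 = 73.94 mg/L.
After outfall 2: Q = 5991 + 504.0 = 6495 L/s; C = (5991·73.94 + 504.0·156.0)/6495 = 80.31 mg/L.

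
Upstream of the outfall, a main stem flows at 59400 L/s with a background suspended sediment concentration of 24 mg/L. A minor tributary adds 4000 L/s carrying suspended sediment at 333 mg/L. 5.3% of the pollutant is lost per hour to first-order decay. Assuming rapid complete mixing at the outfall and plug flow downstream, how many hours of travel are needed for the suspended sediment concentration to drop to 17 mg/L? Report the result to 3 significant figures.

Conservation of mass: C = (59400·24.00 + 4000·333.0) / 63400 = 2758000/63400 = 43.50 mg/L.
5.3%/h lost → k = −ln(1 − 0.053) = 0.05446 h⁻¹.
43.50·exp(−k·t) = 17 → t = ln(43.50/17)/k = 62100 s = 17.25 h.

17.3 h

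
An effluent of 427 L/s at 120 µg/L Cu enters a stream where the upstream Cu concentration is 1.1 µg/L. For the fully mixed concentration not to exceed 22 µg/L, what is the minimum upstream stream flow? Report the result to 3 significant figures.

2000 L/s

Set C_mix = 22: (Q·1.100 + 427.0·120.0) / (Q + 427.0) = 22
→ Q = 427.0·(120.0 − 22)/(22 − 1.100) = 2002 L/s.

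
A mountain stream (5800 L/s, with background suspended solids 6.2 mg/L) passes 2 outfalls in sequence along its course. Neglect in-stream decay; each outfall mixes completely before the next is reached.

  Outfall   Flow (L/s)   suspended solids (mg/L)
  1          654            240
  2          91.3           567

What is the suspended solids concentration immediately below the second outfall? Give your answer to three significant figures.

Outfall 1: combined Q = 6454 L/s; C = (5800·6.200 + 654.0·240.0)/6454 = 29.89 mg/L.
Outfall 2: combined Q = 6545 L/s; C = (6454·29.89 + 91.30·567.0)/6545 = 37.38 mg/L.

37.4 mg/L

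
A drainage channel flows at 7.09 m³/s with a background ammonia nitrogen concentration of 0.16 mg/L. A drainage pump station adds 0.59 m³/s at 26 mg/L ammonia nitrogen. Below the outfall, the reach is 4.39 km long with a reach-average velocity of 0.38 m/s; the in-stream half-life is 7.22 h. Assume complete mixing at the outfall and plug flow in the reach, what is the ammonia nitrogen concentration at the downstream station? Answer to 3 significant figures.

Flow-weighted average: C = (7.090·0.1600 + 0.5900·26.00) / 7.680 = 16.47/7.680 = 2.145 mg/L.
Travel time t = 4.39·1000 / 0.38 = 11550 s = 3.209 h.
Half-life 7.22 h → k = ln 2 / 7.22 = 0.09600 h⁻¹ = 2.304 d⁻¹.
Applying C = C₀e^(−kt): 2.145 × 0.7349 = 1.576 mg/L.

1.58 mg/L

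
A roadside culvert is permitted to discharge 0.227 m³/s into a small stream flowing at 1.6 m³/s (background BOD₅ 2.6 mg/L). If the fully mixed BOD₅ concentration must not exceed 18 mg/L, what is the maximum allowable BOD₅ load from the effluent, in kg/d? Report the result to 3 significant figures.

Mass balance at the limit: 1.600·2.600 + 0.2270·Cₑ = 1.827·18 → Cₑ = 126.5 mg/L.
Load = 0.2270 m³/s × 126.5 g/m³ × 86 400 s/d = 2482 kg/d.

2480 kg/d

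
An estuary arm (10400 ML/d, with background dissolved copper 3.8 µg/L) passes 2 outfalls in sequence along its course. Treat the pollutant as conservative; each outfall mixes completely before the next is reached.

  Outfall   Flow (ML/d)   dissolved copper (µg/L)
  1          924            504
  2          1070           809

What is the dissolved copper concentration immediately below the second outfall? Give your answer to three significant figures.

111 µg/L

Below outfall 1: Q → 11320 ML/d, C = (10400·3.800 + 924.0·504.0)/11320 = 44.61 µg/L.
Below outfall 2: Q → 12390 ML/d, C = (11320·44.61 + 1070·809.0)/12390 = 110.6 µg/L.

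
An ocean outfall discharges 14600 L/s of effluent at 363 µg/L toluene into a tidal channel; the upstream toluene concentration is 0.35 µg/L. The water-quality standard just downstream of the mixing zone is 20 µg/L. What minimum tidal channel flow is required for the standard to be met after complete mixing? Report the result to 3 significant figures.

Set C_mix = 20: (Q·0.3500 + 14600·363.0) / (Q + 14600) = 20
→ Q = 14600·(363.0 − 20)/(20 − 0.3500) = 254800 L/s.

255000 L/s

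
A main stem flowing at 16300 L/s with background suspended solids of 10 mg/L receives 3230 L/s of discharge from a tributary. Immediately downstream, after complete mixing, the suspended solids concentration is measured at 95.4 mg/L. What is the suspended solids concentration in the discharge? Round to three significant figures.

526 mg/L

Mass balance: 16300·10.00 + 3230·Cₑ = 19530·95.40
→ Cₑ = (19530·95.40 − 16300·10.00) / 3230 = 526.4 mg/L.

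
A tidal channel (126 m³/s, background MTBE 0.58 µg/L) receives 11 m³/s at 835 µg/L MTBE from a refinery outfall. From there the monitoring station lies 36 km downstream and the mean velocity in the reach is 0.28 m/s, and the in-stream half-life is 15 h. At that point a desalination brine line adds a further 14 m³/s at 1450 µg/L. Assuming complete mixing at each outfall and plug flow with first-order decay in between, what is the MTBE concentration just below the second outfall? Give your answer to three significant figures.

146 µg/L

Mixed concentration C = ΣQC/ΣQ = (126.0·0.5800 + 11.00·835.0) / 137.0 = 9258/137.0 = 67.58 µg/L; combined flow 137.0 m³/s.
Travel time t = 36·1000 / 0.28 = 128600 s = 35.71 h.
Half-life 15 h → k = ln 2 / 15 = 0.04621 h⁻¹ = 1.109 d⁻¹.
Applying C = C₀e^(−kt): 67.58 × 0.1920 = 12.97 µg/L.
At the second outfall, C = (137.0·12.97 + 14.00·1450) / (137.0 + 14.00) = 146.2 µg/L.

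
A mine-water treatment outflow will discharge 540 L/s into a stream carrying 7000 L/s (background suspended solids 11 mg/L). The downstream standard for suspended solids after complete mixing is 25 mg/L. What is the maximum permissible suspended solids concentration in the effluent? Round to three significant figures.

At the limit, (Qr·Cr + Qe·Cₑ)/(Qr + Qe) = 25:
Cₑ = (7540·25 − 7000·11.00) / 540.0 = 206.5 mg/L.

206 mg/L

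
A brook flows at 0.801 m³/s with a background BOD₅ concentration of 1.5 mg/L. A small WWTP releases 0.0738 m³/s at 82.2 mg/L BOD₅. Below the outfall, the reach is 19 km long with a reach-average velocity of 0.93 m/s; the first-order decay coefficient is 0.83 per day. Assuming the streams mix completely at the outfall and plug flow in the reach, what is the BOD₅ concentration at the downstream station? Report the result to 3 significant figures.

6.83 mg/L

Conservation of mass: C = (0.8010·1.500 + 0.07380·82.20) / 0.8748 = 7.268/0.8748 = 8.308 mg/L.
Travel time t = 19·1000 / 0.93 = 20430 s = 5.675 h.
First-order decay: C = 8.308·exp(−k·t) = 8.308·0.8218 = 6.828 mg/L.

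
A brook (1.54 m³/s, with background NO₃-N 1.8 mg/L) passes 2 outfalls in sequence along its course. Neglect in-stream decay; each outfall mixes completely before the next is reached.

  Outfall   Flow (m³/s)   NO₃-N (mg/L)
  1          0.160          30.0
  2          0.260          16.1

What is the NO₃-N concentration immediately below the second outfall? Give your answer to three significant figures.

Below outfall 1: Q → 1.700 m³/s, C = (1.540·1.800 + 0.1600·30.00)/1.700 = 4.454 mg/L.
Below outfall 2: Q → 1.960 m³/s, C = (1.700·4.454 + 0.2600·16.10)/1.960 = 5.999 mg/L.

6.00 mg/L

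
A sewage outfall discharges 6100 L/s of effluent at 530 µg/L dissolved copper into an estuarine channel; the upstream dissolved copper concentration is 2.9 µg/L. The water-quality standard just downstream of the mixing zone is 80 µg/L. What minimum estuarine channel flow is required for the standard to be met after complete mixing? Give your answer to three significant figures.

35600 L/s

Set C_mix = 80: (Q·2.900 + 6100·530.0) / (Q + 6100) = 80
→ Q = 6100·(530.0 − 80)/(80 − 2.900) = 35600 L/s.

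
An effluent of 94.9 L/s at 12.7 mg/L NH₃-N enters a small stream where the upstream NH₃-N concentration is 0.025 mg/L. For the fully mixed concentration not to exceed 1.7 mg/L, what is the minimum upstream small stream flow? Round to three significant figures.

623 L/s

Set C_mix = 1.7: (Q·0.02500 + 94.90·12.70) / (Q + 94.90) = 1.7
→ Q = 94.90·(12.70 − 1.7)/(1.7 − 0.02500) = 623.2 L/s.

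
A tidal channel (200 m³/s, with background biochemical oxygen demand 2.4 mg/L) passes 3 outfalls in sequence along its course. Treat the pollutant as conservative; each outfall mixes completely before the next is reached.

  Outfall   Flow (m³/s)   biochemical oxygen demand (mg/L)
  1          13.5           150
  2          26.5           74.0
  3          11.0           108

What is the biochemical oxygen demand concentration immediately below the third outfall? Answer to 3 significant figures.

Outfall 1: combined Q = 213.5 m³/s; C = (200.0·2.400 + 13.50·150.0)/213.5 = 11.73 mg/L.
Outfall 2: combined Q = 240.0 m³/s; C = (213.5·11.73 + 26.50·74.00)/240.0 = 18.61 mg/L.
Outfall 3: combined Q = 251.0 m³/s; C = (240.0·18.61 + 11.00·108.0)/251.0 = 22.53 mg/L.

22.5 mg/L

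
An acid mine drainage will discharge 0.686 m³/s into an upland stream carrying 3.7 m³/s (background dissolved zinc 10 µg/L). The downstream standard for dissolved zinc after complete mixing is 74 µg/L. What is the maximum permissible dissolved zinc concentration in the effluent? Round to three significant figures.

419 µg/L

At the limit, (Qr·Cr + Qe·Cₑ)/(Qr + Qe) = 74:
Cₑ = (4.386·74 − 3.700·10.00) / 0.6860 = 419.2 µg/L.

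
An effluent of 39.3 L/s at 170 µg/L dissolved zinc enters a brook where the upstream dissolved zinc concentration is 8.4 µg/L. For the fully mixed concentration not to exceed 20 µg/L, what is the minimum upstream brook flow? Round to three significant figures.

Set C_mix = 20: (Q·8.400 + 39.30·170.0) / (Q + 39.30) = 20
→ Q = 39.30·(170.0 − 20)/(20 − 8.400) = 508.2 L/s.

508 L/s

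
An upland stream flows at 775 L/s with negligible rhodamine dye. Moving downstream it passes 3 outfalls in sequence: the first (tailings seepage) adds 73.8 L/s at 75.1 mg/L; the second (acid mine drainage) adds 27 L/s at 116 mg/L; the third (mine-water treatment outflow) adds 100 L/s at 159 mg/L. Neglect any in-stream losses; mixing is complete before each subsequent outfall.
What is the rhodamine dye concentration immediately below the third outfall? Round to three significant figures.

25.2 mg/L

After outfall 1: Q = 775.0 + 73.80 = 848.8 L/s; C = (775.0·0 + 73.80·75.10)/848.8 = 6.530 mg/L.
After outfall 2: Q = 848.8 + 27.00 = 875.8 L/s; C = (848.8·6.530 + 27.00·116.0)/875.8 = 9.905 mg/L.
After outfall 3: Q = 875.8 + 100.0 = 975.8 L/s; C = (875.8·9.905 + 100.0·159.0)/975.8 = 25.18 mg/L.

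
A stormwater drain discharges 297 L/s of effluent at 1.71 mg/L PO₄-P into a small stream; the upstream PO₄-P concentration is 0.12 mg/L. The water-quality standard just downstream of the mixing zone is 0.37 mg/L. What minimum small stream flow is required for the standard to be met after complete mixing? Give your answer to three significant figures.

Set C_mix = 0.37: (Q·0.1200 + 297.0·1.710) / (Q + 297.0) = 0.37
→ Q = 297.0·(1.710 − 0.37)/(0.37 − 0.1200) = 1592 L/s.

1590 L/s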